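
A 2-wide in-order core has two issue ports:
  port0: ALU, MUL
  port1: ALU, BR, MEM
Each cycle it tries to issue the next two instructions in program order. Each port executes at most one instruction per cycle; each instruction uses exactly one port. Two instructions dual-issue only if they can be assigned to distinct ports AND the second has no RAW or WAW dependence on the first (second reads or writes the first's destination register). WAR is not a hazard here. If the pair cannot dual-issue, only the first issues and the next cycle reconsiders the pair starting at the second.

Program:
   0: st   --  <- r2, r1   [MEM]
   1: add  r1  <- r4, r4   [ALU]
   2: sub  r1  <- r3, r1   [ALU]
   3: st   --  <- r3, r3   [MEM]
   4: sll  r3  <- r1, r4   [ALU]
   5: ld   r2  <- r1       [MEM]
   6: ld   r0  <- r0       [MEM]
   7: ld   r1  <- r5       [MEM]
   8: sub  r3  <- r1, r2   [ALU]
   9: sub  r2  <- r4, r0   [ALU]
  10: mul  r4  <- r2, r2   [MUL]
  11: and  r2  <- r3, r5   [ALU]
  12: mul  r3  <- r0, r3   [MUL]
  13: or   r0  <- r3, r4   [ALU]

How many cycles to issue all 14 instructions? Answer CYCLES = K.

#0 head=0: st;add i0,i1 2-wide
#1 head=2: sub;st i2,i3 2-wide
#2 head=4: sll;ld i4,i5 2-wide
#3 head=6: ld i6 no-port MEM/MEM
#4 head=7: ld i7 RAW r1
#5 head=8: sub;sub i8,i9 2-wide
#6 head=10: mul;and i10,i11 2-wide
#7 head=12: mul i12 RAW r3
#8 head=13: or i13 tail

CYCLES = 9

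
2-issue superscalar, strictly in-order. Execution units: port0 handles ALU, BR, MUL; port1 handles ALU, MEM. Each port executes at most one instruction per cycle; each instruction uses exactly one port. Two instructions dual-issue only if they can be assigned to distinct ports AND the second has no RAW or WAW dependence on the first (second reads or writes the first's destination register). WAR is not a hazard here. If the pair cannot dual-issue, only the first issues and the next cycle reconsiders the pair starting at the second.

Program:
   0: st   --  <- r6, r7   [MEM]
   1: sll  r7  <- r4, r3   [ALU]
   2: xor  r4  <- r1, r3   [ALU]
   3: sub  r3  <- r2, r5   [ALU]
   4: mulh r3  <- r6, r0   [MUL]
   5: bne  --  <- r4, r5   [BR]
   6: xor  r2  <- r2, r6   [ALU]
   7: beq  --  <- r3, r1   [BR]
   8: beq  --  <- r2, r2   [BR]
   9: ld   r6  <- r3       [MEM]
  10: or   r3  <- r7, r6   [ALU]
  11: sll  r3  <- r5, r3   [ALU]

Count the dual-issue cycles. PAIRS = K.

[0] i0,i1  st sll  -- 2-wide
[1] i2,i3  xor sub  -- 2-wide
[2] i4  mulh  -- no-port MUL/BR
[3] i5,i6  bne xor  -- 2-wide
[4] i7  beq  -- no-port BR/BR
[5] i8,i9  beq ld  -- 2-wide
[6] i10  or  -- RAW+WAW r3
[7] i11  sll  -- tail

PAIRS = 4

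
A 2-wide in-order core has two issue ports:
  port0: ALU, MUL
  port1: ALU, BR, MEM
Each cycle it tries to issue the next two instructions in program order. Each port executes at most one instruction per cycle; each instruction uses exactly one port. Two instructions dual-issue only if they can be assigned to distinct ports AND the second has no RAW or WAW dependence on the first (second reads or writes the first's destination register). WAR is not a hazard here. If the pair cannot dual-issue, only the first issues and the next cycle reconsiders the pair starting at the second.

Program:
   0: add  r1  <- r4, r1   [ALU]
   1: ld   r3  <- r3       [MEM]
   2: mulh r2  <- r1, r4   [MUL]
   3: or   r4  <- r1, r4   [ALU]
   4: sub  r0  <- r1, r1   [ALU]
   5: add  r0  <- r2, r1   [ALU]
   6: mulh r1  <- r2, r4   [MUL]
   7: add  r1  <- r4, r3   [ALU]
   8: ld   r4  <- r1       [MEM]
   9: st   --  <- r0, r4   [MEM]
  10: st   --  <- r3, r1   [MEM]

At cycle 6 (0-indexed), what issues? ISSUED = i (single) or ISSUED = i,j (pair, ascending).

0. add+ld @i0&i1  | 2-wide
1. mulh+or @i2&i3  | 2-wide
2. sub @i4  | WAW r0
3. add+mulh @i5&i6  | 2-wide
4. add @i7  | RAW r1
5. ld @i8  | no-port MEM/MEM
6. st @i9  | no-port MEM/MEM
7. st @i10  | tail

ISSUED = 9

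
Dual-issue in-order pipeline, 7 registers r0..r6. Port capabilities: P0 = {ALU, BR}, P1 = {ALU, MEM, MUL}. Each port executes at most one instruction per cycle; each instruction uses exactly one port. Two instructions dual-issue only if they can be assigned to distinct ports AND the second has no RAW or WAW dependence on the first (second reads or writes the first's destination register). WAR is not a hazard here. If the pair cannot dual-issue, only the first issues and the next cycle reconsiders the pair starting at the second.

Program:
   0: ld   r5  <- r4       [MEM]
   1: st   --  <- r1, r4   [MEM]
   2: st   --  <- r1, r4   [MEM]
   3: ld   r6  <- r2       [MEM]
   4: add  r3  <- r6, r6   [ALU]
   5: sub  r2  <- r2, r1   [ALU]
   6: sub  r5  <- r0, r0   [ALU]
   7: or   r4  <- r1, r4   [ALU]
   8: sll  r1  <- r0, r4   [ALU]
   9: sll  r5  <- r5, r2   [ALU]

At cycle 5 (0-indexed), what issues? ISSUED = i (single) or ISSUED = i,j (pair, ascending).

ISSUED = 6,7

  cy0 -> i0 (ld.MEM) no-port MEM/MEM
  cy1 -> i1 (st.MEM) no-port MEM/MEM
  cy2 -> i2 (st.MEM) no-port MEM/MEM
  cy3 -> i3 (ld.MEM) RAW r6
  cy4 -> i4&i5 (add.ALU sub.ALU) 2-wide
  cy5 -> i6&i7 (sub.ALU or.ALU) 2-wide
  cy6 -> i8&i9 (sll.ALU sll.ALU) 2-wide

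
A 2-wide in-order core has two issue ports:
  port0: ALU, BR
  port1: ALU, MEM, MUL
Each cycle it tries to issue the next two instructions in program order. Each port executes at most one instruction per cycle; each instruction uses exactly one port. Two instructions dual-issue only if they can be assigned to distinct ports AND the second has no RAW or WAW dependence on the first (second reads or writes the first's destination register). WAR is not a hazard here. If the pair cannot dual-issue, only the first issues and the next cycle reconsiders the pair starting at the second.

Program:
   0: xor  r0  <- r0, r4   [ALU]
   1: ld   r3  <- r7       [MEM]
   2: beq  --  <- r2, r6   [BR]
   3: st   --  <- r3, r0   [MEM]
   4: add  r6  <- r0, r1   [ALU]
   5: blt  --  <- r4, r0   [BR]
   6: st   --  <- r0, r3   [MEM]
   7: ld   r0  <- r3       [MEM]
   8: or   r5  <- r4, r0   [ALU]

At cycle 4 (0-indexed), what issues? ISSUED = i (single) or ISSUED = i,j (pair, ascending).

ISSUED = 7

[0] i0/i1  xor.ALU+ld.MEM  -- pair
[1] i2/i3  beq.BR+st.MEM  -- pair
[2] i4/i5  add.ALU+blt.BR  -- pair
[3] i6  st.MEM  -- no-port MEM/MEM
[4] i7  ld.MEM  -- RAW r0
[5] i8  or.ALU  -- tail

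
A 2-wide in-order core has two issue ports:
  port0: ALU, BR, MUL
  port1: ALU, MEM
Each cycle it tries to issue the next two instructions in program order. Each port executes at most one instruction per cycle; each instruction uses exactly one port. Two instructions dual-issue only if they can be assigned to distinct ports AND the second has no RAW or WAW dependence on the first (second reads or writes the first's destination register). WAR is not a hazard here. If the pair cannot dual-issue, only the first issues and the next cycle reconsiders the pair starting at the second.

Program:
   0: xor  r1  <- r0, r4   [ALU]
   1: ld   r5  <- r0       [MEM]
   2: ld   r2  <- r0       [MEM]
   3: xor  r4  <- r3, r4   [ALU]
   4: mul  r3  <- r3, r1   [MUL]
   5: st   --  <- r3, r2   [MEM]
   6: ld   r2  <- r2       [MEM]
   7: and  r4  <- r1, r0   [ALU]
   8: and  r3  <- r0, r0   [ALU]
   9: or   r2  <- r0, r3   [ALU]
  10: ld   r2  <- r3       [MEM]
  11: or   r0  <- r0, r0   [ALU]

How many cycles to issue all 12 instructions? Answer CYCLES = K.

#0 head=0: xor+ld i0+i1 2-wide
#1 head=2: ld+xor i2+i3 2-wide
#2 head=4: mul i4 RAW r3
#3 head=5: st i5 no-port MEM/MEM
#4 head=6: ld+and i6+i7 2-wide
#5 head=8: and i8 RAW r3
#6 head=9: or i9 WAW r2
#7 head=10: ld+or i10+i11 2-wide

CYCLES = 8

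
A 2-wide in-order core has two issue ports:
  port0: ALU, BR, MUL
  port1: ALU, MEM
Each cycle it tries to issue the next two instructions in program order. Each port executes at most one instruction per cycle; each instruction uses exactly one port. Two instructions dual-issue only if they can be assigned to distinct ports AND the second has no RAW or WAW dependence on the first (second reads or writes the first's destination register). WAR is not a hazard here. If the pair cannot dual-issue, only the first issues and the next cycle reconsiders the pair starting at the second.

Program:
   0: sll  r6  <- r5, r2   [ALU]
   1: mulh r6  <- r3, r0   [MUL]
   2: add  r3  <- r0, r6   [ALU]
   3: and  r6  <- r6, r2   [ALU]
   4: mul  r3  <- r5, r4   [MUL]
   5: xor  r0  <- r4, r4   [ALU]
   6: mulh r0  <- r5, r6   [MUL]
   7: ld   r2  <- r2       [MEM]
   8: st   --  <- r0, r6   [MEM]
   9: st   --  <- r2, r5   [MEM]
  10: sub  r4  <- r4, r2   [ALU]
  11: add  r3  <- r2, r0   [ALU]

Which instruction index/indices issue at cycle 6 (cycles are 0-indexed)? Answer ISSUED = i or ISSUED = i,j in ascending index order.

ISSUED = 9,10

[0] i0  sll  -- WAW r6
[1] i1  mulh  -- RAW r6
[2] i2/i3  add and  -- pair
[3] i4/i5  mul xor  -- pair
[4] i6/i7  mulh ld  -- pair
[5] i8  st  -- no-port MEM/MEM
[6] i9/i10  st sub  -- pair
[7] i11  add  -- tail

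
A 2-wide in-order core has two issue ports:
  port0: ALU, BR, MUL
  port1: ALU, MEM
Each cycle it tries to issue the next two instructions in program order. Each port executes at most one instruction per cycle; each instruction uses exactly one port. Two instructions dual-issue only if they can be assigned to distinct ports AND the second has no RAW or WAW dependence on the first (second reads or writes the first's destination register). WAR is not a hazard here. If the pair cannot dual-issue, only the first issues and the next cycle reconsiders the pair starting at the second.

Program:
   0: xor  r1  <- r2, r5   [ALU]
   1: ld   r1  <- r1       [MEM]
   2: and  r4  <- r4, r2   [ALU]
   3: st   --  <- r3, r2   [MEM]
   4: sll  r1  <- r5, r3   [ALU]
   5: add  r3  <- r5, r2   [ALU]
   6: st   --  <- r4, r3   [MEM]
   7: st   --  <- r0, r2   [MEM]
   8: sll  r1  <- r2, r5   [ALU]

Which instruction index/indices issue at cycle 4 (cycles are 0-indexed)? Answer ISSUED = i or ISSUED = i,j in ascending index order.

ISSUED = 6

t=0 i0:xor ; RAW+WAW r1
t=1 i1+i2:ld and ; dual
t=2 i3+i4:st sll ; dual
t=3 i5:add ; RAW r3
t=4 i6:st ; no-port MEM/MEM
t=5 i7+i8:st sll ; dual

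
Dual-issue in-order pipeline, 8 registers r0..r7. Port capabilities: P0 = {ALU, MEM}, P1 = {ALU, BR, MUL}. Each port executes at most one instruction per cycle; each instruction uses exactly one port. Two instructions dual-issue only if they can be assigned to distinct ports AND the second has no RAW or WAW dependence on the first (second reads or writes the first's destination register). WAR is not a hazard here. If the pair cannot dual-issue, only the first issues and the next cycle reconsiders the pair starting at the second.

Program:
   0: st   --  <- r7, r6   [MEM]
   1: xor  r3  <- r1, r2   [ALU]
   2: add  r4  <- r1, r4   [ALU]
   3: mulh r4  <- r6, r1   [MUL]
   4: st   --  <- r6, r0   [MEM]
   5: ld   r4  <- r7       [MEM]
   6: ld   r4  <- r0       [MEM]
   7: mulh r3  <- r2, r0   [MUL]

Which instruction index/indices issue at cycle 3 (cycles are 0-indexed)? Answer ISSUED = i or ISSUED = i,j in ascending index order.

ISSUED = 5

t=0 i0&i1:st+xor ; pair
t=1 i2:add ; WAW r4
t=2 i3&i4:mulh+st ; pair
t=3 i5:ld ; no-port MEM/MEM
t=4 i6&i7:ld+mulh ; pair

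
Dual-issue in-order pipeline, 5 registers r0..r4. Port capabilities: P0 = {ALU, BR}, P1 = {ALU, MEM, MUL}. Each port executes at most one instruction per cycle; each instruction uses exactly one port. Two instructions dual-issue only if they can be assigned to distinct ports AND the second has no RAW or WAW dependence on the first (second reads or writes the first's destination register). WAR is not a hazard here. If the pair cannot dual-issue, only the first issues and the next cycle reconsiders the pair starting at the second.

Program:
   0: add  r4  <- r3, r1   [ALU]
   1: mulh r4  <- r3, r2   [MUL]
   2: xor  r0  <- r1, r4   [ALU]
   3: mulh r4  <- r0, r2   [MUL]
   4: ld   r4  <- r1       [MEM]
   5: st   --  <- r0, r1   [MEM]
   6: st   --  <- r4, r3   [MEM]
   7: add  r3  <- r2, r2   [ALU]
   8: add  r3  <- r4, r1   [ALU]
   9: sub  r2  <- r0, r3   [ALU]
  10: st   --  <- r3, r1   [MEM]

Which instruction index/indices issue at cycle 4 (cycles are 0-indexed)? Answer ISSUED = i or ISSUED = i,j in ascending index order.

t=0 i0:add.ALU ; WAW r4
t=1 i1:mulh.MUL ; RAW r4
t=2 i2:xor.ALU ; RAW r0
t=3 i3:mulh.MUL ; no-port MUL/MEM
t=4 i4:ld.MEM ; no-port MEM/MEM
t=5 i5:st.MEM ; no-port MEM/MEM
t=6 i6+i7:st.MEM/add.ALU ; dual
t=7 i8:add.ALU ; RAW r3
t=8 i9+i10:sub.ALU/st.MEM ; dual

ISSUED = 4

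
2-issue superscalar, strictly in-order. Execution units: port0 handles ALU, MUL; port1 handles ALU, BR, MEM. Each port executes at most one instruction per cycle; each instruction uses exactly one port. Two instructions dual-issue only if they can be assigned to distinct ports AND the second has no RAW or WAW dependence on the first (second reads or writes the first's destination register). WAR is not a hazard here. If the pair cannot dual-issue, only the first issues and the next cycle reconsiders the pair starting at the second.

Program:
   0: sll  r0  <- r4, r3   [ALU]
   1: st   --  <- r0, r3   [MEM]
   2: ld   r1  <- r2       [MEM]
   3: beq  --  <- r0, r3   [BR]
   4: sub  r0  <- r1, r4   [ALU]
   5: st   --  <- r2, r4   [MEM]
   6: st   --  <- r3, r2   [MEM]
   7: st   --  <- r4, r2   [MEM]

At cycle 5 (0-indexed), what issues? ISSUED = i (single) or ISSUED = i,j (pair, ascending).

ISSUED = 6

c0: i0 sll  RAW r0
c1: i1 st  no-port MEM/MEM
c2: i2 ld  no-port MEM/BR
c3: i3&i4 beq sub  pair
c4: i5 st  no-port MEM/MEM
c5: i6 st  no-port MEM/MEM
c6: i7 st  tail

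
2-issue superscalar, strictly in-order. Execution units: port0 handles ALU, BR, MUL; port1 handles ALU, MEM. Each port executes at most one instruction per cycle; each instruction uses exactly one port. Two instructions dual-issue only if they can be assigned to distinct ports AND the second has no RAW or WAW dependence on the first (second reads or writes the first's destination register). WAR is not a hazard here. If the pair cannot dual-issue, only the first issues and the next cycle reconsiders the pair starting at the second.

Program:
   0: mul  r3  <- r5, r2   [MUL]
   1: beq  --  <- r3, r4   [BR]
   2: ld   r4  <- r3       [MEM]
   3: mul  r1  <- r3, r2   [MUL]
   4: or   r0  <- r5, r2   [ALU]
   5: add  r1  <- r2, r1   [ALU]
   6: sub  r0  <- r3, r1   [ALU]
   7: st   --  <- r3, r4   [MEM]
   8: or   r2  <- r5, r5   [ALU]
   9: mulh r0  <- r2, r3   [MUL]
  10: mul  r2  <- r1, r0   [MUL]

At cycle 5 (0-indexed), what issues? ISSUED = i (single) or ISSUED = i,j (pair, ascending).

ISSUED = 8

#0 head=0: mul.MUL i0 no-port MUL/BR
#1 head=1: beq.BR/ld.MEM i1&i2 2-wide
#2 head=3: mul.MUL/or.ALU i3&i4 2-wide
#3 head=5: add.ALU i5 RAW r1
#4 head=6: sub.ALU/st.MEM i6&i7 2-wide
#5 head=8: or.ALU i8 RAW r2
#6 head=9: mulh.MUL i9 no-port MUL/MUL
#7 head=10: mul.MUL i10 tail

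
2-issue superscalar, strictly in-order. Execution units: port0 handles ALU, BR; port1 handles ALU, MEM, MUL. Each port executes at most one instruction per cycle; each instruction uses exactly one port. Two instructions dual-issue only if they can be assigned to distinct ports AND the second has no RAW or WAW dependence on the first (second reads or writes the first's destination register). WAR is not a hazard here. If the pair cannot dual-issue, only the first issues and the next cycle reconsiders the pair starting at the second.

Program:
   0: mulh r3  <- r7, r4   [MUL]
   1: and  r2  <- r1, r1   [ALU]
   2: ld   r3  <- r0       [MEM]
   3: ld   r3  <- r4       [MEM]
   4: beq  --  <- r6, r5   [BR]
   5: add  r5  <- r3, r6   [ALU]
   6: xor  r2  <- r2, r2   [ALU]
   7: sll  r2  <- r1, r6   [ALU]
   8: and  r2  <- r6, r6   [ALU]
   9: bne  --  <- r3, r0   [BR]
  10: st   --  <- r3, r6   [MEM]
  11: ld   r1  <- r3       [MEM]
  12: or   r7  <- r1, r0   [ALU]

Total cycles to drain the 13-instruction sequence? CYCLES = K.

[0] i0&i1  mulh.MUL and.ALU  -- 2-wide
[1] i2  ld.MEM  -- no-port MEM/MEM
[2] i3&i4  ld.MEM beq.BR  -- 2-wide
[3] i5&i6  add.ALU xor.ALU  -- 2-wide
[4] i7  sll.ALU  -- WAW r2
[5] i8&i9  and.ALU bne.BR  -- 2-wide
[6] i10  st.MEM  -- no-port MEM/MEM
[7] i11  ld.MEM  -- RAW r1
[8] i12  or.ALU  -- tail

CYCLES = 9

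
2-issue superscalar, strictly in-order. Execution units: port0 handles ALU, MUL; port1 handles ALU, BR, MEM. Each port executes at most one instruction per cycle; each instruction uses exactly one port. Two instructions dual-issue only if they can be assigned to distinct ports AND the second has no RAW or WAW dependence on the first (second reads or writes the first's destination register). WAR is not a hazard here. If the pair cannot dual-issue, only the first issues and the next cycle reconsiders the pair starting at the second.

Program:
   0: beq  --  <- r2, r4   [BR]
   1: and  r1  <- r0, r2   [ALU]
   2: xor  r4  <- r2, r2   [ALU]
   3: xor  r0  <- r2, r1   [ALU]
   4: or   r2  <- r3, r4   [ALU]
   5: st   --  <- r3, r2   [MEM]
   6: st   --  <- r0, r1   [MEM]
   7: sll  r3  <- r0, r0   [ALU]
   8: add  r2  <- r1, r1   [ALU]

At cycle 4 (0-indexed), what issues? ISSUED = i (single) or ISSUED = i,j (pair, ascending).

ISSUED = 6,7

[0] i0/i1  beq.BR/and.ALU  -- 2-wide
[1] i2/i3  xor.ALU/xor.ALU  -- 2-wide
[2] i4  or.ALU  -- RAW r2
[3] i5  st.MEM  -- no-port MEM/MEM
[4] i6/i7  st.MEM/sll.ALU  -- 2-wide
[5] i8  add.ALU  -- tail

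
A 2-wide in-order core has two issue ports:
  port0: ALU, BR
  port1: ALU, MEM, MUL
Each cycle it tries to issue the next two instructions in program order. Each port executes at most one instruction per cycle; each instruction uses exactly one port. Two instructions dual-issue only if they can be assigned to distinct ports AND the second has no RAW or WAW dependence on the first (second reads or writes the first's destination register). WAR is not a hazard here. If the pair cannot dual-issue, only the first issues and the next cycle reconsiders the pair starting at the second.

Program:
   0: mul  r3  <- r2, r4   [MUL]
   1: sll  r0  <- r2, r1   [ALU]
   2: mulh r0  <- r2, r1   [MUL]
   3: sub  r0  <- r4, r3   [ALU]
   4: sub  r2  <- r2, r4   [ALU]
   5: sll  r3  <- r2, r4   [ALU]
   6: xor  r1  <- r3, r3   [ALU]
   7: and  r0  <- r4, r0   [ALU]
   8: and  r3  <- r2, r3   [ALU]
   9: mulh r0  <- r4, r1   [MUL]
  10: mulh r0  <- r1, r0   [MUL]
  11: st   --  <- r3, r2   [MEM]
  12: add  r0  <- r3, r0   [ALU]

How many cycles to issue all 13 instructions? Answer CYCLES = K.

[0] i0+i1  mul.MUL/sll.ALU  -- 2-wide
[1] i2  mulh.MUL  -- WAW r0
[2] i3+i4  sub.ALU/sub.ALU  -- 2-wide
[3] i5  sll.ALU  -- RAW r3
[4] i6+i7  xor.ALU/and.ALU  -- 2-wide
[5] i8+i9  and.ALU/mulh.MUL  -- 2-wide
[6] i10  mulh.MUL  -- no-port MUL/MEM
[7] i11+i12  st.MEM/add.ALU  -- 2-wide

CYCLES = 8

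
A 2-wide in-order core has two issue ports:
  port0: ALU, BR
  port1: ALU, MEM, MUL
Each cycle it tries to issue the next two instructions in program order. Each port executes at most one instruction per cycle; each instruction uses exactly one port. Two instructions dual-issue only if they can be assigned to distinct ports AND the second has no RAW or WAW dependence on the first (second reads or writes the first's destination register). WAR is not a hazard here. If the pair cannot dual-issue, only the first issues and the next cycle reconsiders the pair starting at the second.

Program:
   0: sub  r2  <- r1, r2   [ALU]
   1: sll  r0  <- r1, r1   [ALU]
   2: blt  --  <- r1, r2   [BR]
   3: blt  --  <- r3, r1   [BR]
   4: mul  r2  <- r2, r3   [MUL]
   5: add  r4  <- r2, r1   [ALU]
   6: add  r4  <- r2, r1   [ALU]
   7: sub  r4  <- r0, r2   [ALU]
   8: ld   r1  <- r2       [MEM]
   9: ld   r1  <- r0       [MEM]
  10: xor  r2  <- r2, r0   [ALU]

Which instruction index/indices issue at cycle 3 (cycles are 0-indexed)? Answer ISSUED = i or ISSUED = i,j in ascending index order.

ISSUED = 5

0. sub+sll @i0&i1  | pair
1. blt @i2  | no-port BR/BR
2. blt+mul @i3&i4  | pair
3. add @i5  | WAW r4
4. add @i6  | WAW r4
5. sub+ld @i7&i8  | pair
6. ld+xor @i9&i10  | pair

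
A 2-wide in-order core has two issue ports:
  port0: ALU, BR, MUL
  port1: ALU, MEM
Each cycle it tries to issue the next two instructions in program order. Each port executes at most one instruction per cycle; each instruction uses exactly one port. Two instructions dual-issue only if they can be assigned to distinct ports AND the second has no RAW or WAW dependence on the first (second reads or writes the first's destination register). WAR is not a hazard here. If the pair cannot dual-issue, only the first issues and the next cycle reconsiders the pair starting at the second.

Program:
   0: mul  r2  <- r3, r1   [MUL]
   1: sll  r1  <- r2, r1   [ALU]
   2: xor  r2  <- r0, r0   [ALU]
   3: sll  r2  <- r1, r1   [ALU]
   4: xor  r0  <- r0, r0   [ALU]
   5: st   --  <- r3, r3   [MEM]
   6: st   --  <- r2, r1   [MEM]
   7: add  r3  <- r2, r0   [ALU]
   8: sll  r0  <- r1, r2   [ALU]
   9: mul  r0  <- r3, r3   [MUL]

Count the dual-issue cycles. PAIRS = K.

PAIRS = 3

  cy0 -> i0 (mul) RAW r2
  cy1 -> i1/i2 (sll;xor) dual
  cy2 -> i3/i4 (sll;xor) dual
  cy3 -> i5 (st) no-port MEM/MEM
  cy4 -> i6/i7 (st;add) dual
  cy5 -> i8 (sll) WAW r0
  cy6 -> i9 (mul) tail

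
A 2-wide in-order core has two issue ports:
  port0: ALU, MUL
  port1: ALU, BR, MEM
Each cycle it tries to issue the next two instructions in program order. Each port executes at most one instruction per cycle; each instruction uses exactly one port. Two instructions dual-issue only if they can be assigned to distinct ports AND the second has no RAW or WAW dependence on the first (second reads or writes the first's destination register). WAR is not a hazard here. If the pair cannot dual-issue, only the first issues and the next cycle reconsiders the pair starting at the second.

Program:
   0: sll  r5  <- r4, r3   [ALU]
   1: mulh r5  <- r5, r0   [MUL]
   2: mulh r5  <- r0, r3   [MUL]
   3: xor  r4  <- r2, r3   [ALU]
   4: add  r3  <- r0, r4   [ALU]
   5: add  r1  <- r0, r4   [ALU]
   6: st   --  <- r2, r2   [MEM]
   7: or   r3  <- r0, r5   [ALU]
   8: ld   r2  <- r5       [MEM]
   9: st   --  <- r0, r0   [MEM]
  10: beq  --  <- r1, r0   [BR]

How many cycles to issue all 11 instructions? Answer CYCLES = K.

  cy0 -> i0 (sll) RAW+WAW r5
  cy1 -> i1 (mulh) no-port MUL/MUL
  cy2 -> i2+i3 (mulh xor) 2-wide
  cy3 -> i4+i5 (add add) 2-wide
  cy4 -> i6+i7 (st or) 2-wide
  cy5 -> i8 (ld) no-port MEM/MEM
  cy6 -> i9 (st) no-port MEM/BR
  cy7 -> i10 (beq) tail

CYCLES = 8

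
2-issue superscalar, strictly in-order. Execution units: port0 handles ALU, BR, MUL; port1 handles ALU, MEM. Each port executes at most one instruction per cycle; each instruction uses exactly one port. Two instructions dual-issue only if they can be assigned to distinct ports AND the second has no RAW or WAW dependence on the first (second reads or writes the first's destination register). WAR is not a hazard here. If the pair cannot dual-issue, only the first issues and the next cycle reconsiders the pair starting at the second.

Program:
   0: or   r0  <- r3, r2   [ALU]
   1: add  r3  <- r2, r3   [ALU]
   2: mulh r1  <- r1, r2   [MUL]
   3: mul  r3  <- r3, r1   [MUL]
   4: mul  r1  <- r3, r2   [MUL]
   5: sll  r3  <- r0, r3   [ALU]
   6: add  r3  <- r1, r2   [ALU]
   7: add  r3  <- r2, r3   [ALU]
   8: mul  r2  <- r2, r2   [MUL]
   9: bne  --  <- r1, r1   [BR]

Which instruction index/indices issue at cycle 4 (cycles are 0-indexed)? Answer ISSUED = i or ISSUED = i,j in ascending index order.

c0: i0&i1 or/add  pair
c1: i2 mulh  no-port MUL/MUL
c2: i3 mul  no-port MUL/MUL
c3: i4&i5 mul/sll  pair
c4: i6 add  RAW+WAW r3
c5: i7&i8 add/mul  pair
c6: i9 bne  tail

ISSUED = 6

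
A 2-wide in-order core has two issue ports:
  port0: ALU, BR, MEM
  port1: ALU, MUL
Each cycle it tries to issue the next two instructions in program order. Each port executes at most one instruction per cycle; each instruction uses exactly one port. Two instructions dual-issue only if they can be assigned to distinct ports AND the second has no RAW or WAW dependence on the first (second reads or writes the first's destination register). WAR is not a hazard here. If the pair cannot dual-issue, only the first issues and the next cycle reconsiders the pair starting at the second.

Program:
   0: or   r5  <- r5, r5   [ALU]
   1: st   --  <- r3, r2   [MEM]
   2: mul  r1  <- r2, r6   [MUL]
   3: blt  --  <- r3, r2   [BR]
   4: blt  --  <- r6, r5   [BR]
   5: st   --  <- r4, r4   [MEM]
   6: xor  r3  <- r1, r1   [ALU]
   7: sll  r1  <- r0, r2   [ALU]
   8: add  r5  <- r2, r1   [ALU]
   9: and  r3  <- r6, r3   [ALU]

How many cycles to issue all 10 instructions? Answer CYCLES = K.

t=0 i0+i1:or.ALU st.MEM ; 2-wide
t=1 i2+i3:mul.MUL blt.BR ; 2-wide
t=2 i4:blt.BR ; no-port BR/MEM
t=3 i5+i6:st.MEM xor.ALU ; 2-wide
t=4 i7:sll.ALU ; RAW r1
t=5 i8+i9:add.ALU and.ALU ; 2-wide

CYCLES = 6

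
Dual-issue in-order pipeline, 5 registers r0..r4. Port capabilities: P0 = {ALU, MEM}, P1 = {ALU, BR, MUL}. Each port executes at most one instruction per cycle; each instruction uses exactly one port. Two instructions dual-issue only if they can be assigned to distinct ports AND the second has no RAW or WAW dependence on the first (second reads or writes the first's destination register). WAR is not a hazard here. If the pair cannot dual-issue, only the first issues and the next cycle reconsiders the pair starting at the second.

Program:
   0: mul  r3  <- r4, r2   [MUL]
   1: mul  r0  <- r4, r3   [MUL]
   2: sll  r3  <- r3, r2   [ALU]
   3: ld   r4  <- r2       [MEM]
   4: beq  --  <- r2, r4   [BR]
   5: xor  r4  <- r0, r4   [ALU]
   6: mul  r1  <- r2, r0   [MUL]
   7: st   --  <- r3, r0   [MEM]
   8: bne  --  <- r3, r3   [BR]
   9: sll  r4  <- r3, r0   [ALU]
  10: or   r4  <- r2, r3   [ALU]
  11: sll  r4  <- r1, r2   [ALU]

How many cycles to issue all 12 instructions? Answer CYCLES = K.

[0] i0  mul  -- no-port MUL/MUL
[1] i1/i2  mul;sll  -- dual
[2] i3  ld  -- RAW r4
[3] i4/i5  beq;xor  -- dual
[4] i6/i7  mul;st  -- dual
[5] i8/i9  bne;sll  -- dual
[6] i10  or  -- WAW r4
[7] i11  sll  -- tail

CYCLES = 8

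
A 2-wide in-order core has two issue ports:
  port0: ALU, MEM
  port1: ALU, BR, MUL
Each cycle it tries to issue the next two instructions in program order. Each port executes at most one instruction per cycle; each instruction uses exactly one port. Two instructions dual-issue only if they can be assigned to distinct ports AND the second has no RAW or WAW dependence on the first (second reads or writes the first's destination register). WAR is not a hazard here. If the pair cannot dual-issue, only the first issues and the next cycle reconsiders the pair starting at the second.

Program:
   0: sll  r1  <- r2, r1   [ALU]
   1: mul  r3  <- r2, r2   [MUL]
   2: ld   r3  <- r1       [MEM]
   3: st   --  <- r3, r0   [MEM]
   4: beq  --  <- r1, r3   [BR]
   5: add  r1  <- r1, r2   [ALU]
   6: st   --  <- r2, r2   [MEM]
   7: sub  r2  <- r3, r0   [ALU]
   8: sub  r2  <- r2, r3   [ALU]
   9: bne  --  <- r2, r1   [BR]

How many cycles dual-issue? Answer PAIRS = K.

#0 head=0: sll.ALU;mul.MUL i0+i1 dual
#1 head=2: ld.MEM i2 no-port MEM/MEM
#2 head=3: st.MEM;beq.BR i3+i4 dual
#3 head=5: add.ALU;st.MEM i5+i6 dual
#4 head=7: sub.ALU i7 RAW+WAW r2
#5 head=8: sub.ALU i8 RAW r2
#6 head=9: bne.BR i9 tail

PAIRS = 3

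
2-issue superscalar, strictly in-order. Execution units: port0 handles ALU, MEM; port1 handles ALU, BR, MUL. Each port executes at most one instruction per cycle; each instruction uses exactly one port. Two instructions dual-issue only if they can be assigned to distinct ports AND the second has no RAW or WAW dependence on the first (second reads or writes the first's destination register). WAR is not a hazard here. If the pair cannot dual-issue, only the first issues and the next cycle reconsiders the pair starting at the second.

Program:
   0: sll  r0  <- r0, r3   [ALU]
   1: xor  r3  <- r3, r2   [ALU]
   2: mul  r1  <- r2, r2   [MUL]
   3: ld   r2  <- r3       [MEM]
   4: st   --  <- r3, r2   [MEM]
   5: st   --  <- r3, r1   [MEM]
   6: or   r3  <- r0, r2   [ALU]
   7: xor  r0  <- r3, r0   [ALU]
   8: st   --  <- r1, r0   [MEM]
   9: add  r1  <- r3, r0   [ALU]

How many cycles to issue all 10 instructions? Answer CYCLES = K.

c0: i0+i1 sll/xor  dual
c1: i2+i3 mul/ld  dual
c2: i4 st  no-port MEM/MEM
c3: i5+i6 st/or  dual
c4: i7 xor  RAW r0
c5: i8+i9 st/add  dual

CYCLES = 6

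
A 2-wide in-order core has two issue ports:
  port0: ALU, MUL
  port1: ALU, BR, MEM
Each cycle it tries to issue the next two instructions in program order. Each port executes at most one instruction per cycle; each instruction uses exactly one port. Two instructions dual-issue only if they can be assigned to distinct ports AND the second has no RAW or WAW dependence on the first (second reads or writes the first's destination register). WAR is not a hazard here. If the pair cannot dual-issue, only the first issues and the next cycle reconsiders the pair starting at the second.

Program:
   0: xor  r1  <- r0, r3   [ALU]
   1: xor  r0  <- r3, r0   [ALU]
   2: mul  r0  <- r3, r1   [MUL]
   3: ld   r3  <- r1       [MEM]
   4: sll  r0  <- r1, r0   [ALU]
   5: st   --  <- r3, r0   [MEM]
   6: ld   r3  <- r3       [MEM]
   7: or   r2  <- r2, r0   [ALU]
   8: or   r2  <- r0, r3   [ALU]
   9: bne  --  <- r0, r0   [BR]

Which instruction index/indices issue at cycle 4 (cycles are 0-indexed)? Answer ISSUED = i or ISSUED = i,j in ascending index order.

t=0 i0/i1:xor.ALU;xor.ALU ; pair
t=1 i2/i3:mul.MUL;ld.MEM ; pair
t=2 i4:sll.ALU ; RAW r0
t=3 i5:st.MEM ; no-port MEM/MEM
t=4 i6/i7:ld.MEM;or.ALU ; pair
t=5 i8/i9:or.ALU;bne.BR ; pair

ISSUED = 6,7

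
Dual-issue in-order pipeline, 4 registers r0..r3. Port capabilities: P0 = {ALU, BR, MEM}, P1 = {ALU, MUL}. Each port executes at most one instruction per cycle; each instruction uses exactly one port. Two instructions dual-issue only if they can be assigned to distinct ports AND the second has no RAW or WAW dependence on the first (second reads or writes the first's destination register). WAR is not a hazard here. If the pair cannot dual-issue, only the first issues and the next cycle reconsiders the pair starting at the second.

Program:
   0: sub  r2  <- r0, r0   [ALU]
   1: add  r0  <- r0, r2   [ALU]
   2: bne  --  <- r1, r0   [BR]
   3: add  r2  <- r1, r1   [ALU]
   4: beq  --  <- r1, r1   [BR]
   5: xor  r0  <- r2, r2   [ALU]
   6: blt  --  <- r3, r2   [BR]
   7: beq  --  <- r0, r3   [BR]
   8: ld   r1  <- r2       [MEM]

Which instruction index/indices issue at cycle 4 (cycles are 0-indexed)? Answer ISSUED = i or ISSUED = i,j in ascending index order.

ISSUED = 6

#0 head=0: sub i0 RAW r2
#1 head=1: add i1 RAW r0
#2 head=2: bne/add i2+i3 pair
#3 head=4: beq/xor i4+i5 pair
#4 head=6: blt i6 no-port BR/BR
#5 head=7: beq i7 no-port BR/MEM
#6 head=8: ld i8 tail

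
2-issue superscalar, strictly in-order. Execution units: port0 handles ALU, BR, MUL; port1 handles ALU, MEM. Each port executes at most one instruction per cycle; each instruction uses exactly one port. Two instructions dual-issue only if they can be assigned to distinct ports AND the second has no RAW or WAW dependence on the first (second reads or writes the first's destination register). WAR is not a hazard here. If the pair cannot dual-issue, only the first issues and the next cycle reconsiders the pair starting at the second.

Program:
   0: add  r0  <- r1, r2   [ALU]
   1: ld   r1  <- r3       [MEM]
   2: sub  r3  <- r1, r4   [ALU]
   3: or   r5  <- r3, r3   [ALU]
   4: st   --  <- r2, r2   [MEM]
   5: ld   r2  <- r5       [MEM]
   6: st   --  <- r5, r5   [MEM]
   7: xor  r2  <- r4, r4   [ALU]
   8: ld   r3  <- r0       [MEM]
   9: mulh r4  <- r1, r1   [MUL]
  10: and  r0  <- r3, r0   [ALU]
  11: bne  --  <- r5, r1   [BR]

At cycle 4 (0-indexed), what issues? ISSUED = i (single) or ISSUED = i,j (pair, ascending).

  cy0 -> i0,i1 (add.ALU/ld.MEM) pair
  cy1 -> i2 (sub.ALU) RAW r3
  cy2 -> i3,i4 (or.ALU/st.MEM) pair
  cy3 -> i5 (ld.MEM) no-port MEM/MEM
  cy4 -> i6,i7 (st.MEM/xor.ALU) pair
  cy5 -> i8,i9 (ld.MEM/mulh.MUL) pair
  cy6 -> i10,i11 (and.ALU/bne.BR) pair

ISSUED = 6,7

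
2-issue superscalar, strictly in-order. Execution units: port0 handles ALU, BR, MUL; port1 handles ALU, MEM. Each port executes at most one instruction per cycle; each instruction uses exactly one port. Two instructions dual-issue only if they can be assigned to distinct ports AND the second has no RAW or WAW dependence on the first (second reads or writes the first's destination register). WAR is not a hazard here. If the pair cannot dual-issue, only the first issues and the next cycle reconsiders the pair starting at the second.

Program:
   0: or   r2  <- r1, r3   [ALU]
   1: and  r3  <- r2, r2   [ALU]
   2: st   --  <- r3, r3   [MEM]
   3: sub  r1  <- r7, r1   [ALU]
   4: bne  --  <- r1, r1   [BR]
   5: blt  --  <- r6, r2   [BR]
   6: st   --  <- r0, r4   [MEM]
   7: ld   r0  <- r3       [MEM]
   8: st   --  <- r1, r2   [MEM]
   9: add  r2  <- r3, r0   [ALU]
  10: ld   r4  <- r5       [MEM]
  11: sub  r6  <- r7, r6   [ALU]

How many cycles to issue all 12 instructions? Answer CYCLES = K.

CYCLES = 8

[0] i0  or.ALU  -- RAW r2
[1] i1  and.ALU  -- RAW r3
[2] i2+i3  st.MEM sub.ALU  -- pair
[3] i4  bne.BR  -- no-port BR/BR
[4] i5+i6  blt.BR st.MEM  -- pair
[5] i7  ld.MEM  -- no-port MEM/MEM
[6] i8+i9  st.MEM add.ALU  -- pair
[7] i10+i11  ld.MEM sub.ALU  -- pair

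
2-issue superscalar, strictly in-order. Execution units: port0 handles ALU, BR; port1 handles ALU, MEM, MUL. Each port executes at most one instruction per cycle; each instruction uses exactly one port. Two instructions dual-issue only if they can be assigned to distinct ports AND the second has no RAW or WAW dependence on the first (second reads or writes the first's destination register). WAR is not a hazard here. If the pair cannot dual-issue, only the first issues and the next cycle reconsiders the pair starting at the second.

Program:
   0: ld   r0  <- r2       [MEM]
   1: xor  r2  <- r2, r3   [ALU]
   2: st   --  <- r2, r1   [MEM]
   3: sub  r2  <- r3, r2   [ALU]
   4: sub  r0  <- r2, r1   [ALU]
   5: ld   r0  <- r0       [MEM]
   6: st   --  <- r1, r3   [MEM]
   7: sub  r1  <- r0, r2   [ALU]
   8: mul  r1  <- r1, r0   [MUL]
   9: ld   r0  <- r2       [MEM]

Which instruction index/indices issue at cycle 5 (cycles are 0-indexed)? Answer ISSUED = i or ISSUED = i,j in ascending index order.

  cy0 -> i0/i1 (ld.MEM xor.ALU) pair
  cy1 -> i2/i3 (st.MEM sub.ALU) pair
  cy2 -> i4 (sub.ALU) RAW+WAW r0
  cy3 -> i5 (ld.MEM) no-port MEM/MEM
  cy4 -> i6/i7 (st.MEM sub.ALU) pair
  cy5 -> i8 (mul.MUL) no-port MUL/MEM
  cy6 -> i9 (ld.MEM) tail

ISSUED = 8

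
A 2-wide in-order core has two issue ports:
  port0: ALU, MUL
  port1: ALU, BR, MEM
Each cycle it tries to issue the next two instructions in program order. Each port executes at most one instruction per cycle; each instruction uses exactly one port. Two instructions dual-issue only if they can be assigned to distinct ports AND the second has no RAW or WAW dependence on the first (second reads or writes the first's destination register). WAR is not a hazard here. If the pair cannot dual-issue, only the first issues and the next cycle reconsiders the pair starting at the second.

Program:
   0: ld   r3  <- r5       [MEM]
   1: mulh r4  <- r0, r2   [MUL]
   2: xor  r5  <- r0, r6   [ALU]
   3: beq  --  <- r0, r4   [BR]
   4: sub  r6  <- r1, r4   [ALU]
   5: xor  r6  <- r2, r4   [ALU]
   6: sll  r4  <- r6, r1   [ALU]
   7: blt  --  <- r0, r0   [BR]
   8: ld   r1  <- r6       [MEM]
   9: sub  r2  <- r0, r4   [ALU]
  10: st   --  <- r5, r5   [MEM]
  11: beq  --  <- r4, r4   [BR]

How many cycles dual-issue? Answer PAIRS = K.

c0: i0/i1 ld+mulh  2-wide
c1: i2/i3 xor+beq  2-wide
c2: i4 sub  WAW r6
c3: i5 xor  RAW r6
c4: i6/i7 sll+blt  2-wide
c5: i8/i9 ld+sub  2-wide
c6: i10 st  no-port MEM/BR
c7: i11 beq  tail

PAIRS = 4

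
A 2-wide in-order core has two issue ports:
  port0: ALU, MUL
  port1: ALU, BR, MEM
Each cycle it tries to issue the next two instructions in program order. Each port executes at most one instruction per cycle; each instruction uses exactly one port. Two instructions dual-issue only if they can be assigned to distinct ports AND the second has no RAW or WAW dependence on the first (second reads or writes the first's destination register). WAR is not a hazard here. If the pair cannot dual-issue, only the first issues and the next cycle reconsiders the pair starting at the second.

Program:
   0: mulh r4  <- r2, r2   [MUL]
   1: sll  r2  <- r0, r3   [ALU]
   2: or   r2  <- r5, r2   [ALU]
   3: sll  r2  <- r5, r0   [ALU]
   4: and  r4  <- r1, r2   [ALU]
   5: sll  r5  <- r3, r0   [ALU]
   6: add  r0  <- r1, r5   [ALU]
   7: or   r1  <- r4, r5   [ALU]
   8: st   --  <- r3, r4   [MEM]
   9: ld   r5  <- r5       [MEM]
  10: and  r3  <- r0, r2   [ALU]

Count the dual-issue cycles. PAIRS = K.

PAIRS = 4

t=0 i0,i1:mulh/sll ; 2-wide
t=1 i2:or ; WAW r2
t=2 i3:sll ; RAW r2
t=3 i4,i5:and/sll ; 2-wide
t=4 i6,i7:add/or ; 2-wide
t=5 i8:st ; no-port MEM/MEM
t=6 i9,i10:ld/and ; 2-wide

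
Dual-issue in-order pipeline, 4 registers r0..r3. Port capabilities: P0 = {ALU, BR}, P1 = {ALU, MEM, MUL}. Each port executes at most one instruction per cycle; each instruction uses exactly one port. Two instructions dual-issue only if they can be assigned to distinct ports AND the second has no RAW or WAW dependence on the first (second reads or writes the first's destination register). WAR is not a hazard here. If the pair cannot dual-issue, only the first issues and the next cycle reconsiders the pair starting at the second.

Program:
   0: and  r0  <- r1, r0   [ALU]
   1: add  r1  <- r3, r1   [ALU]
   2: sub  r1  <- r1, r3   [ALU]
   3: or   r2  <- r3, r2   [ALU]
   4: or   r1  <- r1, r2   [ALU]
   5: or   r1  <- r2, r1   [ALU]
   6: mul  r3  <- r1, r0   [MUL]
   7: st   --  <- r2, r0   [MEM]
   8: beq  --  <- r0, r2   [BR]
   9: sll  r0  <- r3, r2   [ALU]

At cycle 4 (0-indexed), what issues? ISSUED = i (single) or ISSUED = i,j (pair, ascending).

[0] i0+i1  and add  -- 2-wide
[1] i2+i3  sub or  -- 2-wide
[2] i4  or  -- RAW+WAW r1
[3] i5  or  -- RAW r1
[4] i6  mul  -- no-port MUL/MEM
[5] i7+i8  st beq  -- 2-wide
[6] i9  sll  -- tail

ISSUED = 6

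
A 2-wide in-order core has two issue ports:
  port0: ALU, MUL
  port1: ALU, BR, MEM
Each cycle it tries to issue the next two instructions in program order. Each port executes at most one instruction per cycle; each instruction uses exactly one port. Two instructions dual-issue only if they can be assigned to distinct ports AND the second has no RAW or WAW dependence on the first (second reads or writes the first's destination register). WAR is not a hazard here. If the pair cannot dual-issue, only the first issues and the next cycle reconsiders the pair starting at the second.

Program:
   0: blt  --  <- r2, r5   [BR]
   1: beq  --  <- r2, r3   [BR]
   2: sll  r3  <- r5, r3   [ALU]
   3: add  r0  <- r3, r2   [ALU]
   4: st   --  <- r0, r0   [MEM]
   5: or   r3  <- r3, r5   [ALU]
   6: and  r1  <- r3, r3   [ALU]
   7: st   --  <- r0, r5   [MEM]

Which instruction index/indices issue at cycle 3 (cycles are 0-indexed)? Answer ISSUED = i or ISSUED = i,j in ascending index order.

ISSUED = 4,5

  cy0 -> i0 (blt) no-port BR/BR
  cy1 -> i1&i2 (beq+sll) pair
  cy2 -> i3 (add) RAW r0
  cy3 -> i4&i5 (st+or) pair
  cy4 -> i6&i7 (and+st) pair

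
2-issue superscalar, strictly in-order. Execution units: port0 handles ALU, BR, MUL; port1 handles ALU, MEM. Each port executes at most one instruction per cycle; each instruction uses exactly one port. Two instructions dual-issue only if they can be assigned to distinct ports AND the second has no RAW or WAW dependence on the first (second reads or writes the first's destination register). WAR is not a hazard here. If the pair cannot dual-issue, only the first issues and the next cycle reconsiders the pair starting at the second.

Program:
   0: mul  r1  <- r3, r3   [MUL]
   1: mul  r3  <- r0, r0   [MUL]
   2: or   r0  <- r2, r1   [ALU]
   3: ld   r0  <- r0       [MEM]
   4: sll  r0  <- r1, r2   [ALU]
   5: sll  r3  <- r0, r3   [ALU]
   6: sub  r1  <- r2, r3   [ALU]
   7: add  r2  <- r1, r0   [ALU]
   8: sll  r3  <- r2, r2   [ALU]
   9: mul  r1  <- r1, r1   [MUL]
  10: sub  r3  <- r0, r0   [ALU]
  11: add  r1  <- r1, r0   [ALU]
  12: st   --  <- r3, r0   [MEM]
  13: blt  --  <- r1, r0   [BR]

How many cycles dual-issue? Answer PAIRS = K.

PAIRS = 4

t=0 i0:mul ; no-port MUL/MUL
t=1 i1,i2:mul/or ; 2-wide
t=2 i3:ld ; WAW r0
t=3 i4:sll ; RAW r0
t=4 i5:sll ; RAW r3
t=5 i6:sub ; RAW r1
t=6 i7:add ; RAW r2
t=7 i8,i9:sll/mul ; 2-wide
t=8 i10,i11:sub/add ; 2-wide
t=9 i12,i13:st/blt ; 2-wide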